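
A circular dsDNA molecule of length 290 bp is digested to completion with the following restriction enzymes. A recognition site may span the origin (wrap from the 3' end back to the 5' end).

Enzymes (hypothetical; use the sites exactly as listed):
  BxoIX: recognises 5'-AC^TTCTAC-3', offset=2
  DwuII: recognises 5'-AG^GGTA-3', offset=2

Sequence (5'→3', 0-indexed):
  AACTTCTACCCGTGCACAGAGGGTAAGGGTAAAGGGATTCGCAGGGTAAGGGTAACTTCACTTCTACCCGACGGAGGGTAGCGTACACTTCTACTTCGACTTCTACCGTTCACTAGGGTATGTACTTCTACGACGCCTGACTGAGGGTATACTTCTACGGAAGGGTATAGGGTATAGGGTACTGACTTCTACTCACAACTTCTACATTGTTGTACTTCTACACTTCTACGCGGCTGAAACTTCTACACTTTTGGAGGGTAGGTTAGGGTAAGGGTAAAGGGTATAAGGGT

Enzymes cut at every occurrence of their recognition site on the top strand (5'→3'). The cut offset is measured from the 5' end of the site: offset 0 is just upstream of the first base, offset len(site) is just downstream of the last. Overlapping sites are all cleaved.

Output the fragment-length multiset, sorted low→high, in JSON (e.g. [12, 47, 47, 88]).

Scan for sites:
  BxoIX (ACTTCTAC, off=2): starts [1, 59, 86, 98, 123, 150, 184, 197, 213, 221, 238] → cuts [3, 61, 88, 100, 125, 152, 186, 199, 215, 223, 240]
  DwuII (AGGGTA, off=2): starts [19, 25, 42, 48, 74, 114, 143, 161, 168, 175, 254, 264, 270, 277, 285] → cuts [21, 27, 44, 50, 76, 116, 145, 163, 170, 177, 256, 266, 272, 279, 287]

Pooled cuts: [3, 21, 27, 44, 50, 61, 76, 88, 100, 116, 125, 145, 152, 163, 170, 177, 186, 199, 215, 223, 240, 256, 266, 272, 279, 287]

Fragments:
  3→21: 18 bp
  21→27: 6 bp
  27→44: 17 bp
  44→50: 6 bp
  50→61: 11 bp
  61→76: 15 bp
  76→88: 12 bp
  88→100: 12 bp
  100→116: 16 bp
  116→125: 9 bp
  125→145: 20 bp
  145→152: 7 bp
  152→163: 11 bp
  163→170: 7 bp
  170→177: 7 bp
  177→186: 9 bp
  186→199: 13 bp
  199→215: 16 bp
  215→223: 8 bp
  223→240: 17 bp
  240→256: 16 bp
  256→266: 10 bp
  266→272: 6 bp
  272→279: 7 bp
  279→287: 8 bp
  287→3 (wrap): 290-287+3 = 6 bp

[6,6,6,6,7,7,7,7,8,8,9,9,10,11,11,12,12,13,15,16,16,16,17,17,18,20]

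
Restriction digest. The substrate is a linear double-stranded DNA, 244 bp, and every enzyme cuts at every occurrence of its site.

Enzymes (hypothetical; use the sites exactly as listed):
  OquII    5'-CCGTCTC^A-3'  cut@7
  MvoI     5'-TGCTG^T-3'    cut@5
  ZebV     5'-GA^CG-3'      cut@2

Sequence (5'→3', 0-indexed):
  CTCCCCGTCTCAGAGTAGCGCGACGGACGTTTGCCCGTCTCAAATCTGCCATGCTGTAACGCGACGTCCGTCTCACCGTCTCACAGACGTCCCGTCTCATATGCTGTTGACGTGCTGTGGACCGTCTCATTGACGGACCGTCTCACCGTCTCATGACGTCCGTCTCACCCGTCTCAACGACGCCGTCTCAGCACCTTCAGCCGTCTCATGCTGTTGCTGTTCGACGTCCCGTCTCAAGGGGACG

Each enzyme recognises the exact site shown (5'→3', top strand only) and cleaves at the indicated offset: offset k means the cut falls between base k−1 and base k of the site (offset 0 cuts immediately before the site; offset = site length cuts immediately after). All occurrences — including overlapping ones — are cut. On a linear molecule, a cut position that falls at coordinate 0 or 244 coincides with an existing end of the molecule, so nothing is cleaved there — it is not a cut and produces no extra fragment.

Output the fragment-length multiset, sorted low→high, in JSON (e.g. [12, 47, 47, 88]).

[2,4,4,4,5,5,5,5,6,6,7,7,8,8,8,8,9,9,10,10,11,11,11,11,11,12,14,15,18]

Scan for sites:
  OquII CCGTCTCA/7: at [4, 34, 67, 75, 91, 121, 137, 145, 159, 168, 182, 200, 228] ⇒ [11, 41, 74, 82, 98, 128, 144, 152, 166, 175, 189, 207, 235]
  MvoI TGCTGT/5: at [51, 101, 112, 208, 214] ⇒ [56, 106, 117, 213, 219]
  ZebV GACG/2: at [21, 25, 62, 85, 108, 131, 154, 178, 222, 240] ⇒ [23, 27, 64, 87, 110, 133, 156, 180, 224, 242]

All cut coordinates (distinct, sorted): [11, 23, 27, 41, 56, 64, 74, 82, 87, 98, 106, 110, 117, 128, 133, 144, 152, 156, 166, 175, 180, 189, 207, 213, 219, 224, 235, 242]

Fragment lengths:
  [0,11): 11 bp
  [11,23): 12 bp
  [23,27): 4 bp
  [27,41): 14 bp
  [41,56): 15 bp
  [56,64): 8 bp
  [64,74): 10 bp
  [74,82): 8 bp
  [82,87): 5 bp
  [87,98): 11 bp
  [98,106): 8 bp
  [106,110): 4 bp
  [110,117): 7 bp
  [117,128): 11 bp
  [128,133): 5 bp
  [133,144): 11 bp
  [144,152): 8 bp
  [152,156): 4 bp
  [156,166): 10 bp
  [166,175): 9 bp
  [175,180): 5 bp
  [180,189): 9 bp
  [189,207): 18 bp
  [207,213): 6 bp
  [213,219): 6 bp
  [219,224): 5 bp
  [224,235): 11 bp
  [235,242): 7 bp
  [242,244): 2 bp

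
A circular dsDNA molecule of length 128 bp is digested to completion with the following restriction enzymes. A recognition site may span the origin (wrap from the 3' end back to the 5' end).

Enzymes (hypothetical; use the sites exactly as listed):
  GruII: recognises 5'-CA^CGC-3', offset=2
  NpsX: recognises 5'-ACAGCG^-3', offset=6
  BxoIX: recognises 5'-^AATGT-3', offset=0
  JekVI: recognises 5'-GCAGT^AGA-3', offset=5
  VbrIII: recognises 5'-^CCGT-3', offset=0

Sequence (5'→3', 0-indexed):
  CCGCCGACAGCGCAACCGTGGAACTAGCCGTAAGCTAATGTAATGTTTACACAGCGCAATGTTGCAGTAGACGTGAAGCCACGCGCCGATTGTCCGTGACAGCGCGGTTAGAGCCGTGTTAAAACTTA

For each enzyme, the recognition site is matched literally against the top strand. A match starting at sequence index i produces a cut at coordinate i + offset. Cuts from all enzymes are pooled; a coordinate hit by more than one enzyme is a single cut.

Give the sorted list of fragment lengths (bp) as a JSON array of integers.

[1,3,5,9,9,11,11,12,12,13,15,27]

Scan for sites:
  GruII (CACGC, off=2): starts [79] → cuts [81]
  NpsX (ACAGCG, off=6): starts [6, 50, 98] → cuts [12, 56, 104]
  BxoIX (AATGT, off=0): starts [36, 41, 57] → cuts [36, 41, 57]
  JekVI (GCAGTAGA, off=5): starts [63] → cuts [68]
  VbrIII (CCGT, off=0): starts [15, 27, 93, 113] → cuts [15, 27, 93, 113]

All cut coordinates (distinct, sorted): [12, 15, 27, 36, 41, 56, 57, 68, 81, 93, 104, 113]

Fragments:
  12→15: 3 bp
  15→27: 12 bp
  27→36: 9 bp
  36→41: 5 bp
  41→56: 15 bp
  56→57: 1 bp
  57→68: 11 bp
  68→81: 13 bp
  81→93: 12 bp
  93→104: 11 bp
  104→113: 9 bp
  113→12 (wrap): 128-113+12 = 27 bp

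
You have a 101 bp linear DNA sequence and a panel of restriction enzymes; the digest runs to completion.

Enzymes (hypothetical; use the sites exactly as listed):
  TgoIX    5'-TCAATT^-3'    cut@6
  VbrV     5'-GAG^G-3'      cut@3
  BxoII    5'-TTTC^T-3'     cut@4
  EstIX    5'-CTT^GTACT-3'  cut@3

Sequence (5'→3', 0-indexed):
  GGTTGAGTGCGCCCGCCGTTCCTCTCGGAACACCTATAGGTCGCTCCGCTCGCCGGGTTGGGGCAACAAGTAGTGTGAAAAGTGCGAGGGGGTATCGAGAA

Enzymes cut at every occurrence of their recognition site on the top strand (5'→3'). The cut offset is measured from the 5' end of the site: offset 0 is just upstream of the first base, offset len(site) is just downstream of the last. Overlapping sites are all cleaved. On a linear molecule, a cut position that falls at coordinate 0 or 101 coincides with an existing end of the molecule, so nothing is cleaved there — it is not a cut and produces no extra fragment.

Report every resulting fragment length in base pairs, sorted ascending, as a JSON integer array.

Site scan:
  TgoIX (TCAATT, off=6): no sites
  VbrV (GAGG, off=3): starts [85] → cuts [88]
  BxoII (TTTCT, off=4): no sites
  EstIX (CTTGTACT, off=3): no sites

All cut coordinates (distinct, sorted): [88]

Fragment lengths:
  [0,88): 88 bp
  [88,101): 13 bp

[13,88]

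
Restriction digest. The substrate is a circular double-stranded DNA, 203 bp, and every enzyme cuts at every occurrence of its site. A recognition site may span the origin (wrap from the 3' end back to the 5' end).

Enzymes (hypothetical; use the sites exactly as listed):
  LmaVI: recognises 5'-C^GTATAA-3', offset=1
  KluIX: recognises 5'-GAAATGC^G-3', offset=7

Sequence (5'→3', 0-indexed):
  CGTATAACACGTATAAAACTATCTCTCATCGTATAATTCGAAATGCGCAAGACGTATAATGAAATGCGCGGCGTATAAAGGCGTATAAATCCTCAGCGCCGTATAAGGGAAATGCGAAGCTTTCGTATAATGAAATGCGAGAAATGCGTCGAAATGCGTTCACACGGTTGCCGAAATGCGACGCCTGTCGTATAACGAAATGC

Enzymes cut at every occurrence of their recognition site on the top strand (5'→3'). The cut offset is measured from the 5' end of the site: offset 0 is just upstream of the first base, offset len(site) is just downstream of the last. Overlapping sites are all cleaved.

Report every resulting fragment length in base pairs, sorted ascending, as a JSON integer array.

Site scan:
  LmaVI (CGTATAA, off=1): starts [0, 9, 29, 52, 71, 81, 99, 123, 188] → cuts [1, 10, 30, 53, 72, 82, 100, 124, 189]
  KluIX (GAAATGCG, off=7): starts [39, 60, 108, 131, 140, 150, 172] → cuts [46, 67, 115, 138, 147, 157, 179]

Pooled cuts: [1, 10, 30, 46, 53, 67, 72, 82, 100, 115, 124, 138, 147, 157, 179, 189]

Fragments:
  1→10: 9 bp
  10→30: 20 bp
  30→46: 16 bp
  46→53: 7 bp
  53→67: 14 bp
  67→72: 5 bp
  72→82: 10 bp
  82→100: 18 bp
  100→115: 15 bp
  115→124: 9 bp
  124→138: 14 bp
  138→147: 9 bp
  147→157: 10 bp
  157→179: 22 bp
  179→189: 10 bp
  189→1 (wrap): 203-189+1 = 15 bp

[5,7,9,9,9,10,10,10,14,14,15,15,16,18,20,22]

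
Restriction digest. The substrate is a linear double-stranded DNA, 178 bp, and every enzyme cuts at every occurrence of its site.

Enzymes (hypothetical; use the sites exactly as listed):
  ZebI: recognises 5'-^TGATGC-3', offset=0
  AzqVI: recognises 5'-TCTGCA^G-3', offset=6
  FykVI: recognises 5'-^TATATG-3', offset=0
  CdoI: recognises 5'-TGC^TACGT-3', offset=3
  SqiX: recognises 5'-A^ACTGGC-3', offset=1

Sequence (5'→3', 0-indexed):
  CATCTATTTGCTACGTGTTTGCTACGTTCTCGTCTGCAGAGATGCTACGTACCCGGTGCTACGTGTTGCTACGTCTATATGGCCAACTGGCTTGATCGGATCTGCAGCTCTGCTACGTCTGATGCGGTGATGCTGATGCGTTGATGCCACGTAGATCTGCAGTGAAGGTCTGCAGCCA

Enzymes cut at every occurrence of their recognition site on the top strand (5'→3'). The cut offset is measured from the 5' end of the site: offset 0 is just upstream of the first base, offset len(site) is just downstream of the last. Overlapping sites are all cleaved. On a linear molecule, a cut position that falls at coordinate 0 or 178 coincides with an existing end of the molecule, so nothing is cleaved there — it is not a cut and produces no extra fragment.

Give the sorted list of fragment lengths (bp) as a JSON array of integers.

[4,6,6,6,7,7,8,8,10,10,11,11,13,14,16,20,21]

Scan for sites:
  ZebI TGATGC/0: at [119, 127, 133, 141] ⇒ [119, 127, 133, 141]
  AzqVI TCTGCAG/6: at [32, 100, 155, 168] ⇒ [38, 106, 161, 174]
  FykVI TATATG/0: at [75] ⇒ [75]
  CdoI TGCTACGT/3: at [8, 19, 42, 56, 66, 110] ⇒ [11, 22, 45, 59, 69, 113]
  SqiX AACTGGC/1: at [84] ⇒ [85]

Pooled cuts: [11, 22, 38, 45, 59, 69, 75, 85, 106, 113, 119, 127, 133, 141, 161, 174]

Fragment lengths:
  [0,11): 11 bp
  [11,22): 11 bp
  [22,38): 16 bp
  [38,45): 7 bp
  [45,59): 14 bp
  [59,69): 10 bp
  [69,75): 6 bp
  [75,85): 10 bp
  [85,106): 21 bp
  [106,113): 7 bp
  [113,119): 6 bp
  [119,127): 8 bp
  [127,133): 6 bp
  [133,141): 8 bp
  [141,161): 20 bp
  [161,174): 13 bp
  [174,178): 4 bp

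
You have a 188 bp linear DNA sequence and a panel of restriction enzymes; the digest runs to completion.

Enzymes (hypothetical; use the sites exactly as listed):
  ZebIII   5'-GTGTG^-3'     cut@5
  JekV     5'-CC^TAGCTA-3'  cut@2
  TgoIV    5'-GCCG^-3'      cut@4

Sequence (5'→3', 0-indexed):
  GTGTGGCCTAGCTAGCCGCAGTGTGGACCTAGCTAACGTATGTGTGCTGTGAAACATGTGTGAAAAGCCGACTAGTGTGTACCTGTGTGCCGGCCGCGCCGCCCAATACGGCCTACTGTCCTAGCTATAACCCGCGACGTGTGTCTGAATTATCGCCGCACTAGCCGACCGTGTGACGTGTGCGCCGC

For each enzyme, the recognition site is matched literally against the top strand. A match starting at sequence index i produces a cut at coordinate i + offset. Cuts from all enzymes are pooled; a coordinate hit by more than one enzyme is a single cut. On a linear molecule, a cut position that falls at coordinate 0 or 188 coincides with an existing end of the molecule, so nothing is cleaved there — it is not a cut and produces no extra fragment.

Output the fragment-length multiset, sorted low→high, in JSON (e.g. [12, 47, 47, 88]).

Per-enzyme occurrences:
  ZebIII GTGTG/5: at [0, 20, 41, 57, 74, 84, 138, 170, 177] ⇒ [5, 25, 46, 62, 79, 89, 143, 175, 182]
  JekV CCTAGCTA/2: at [6, 27, 119] ⇒ [8, 29, 121]
  TgoIV GCCG/4: at [14, 66, 88, 92, 97, 154, 163, 183] ⇒ [18, 70, 92, 96, 101, 158, 167, 187]

All cut coordinates (distinct, sorted): [5, 8, 18, 25, 29, 46, 62, 70, 79, 89, 92, 96, 101, 121, 143, 158, 167, 175, 182, 187]

Fragments:
  [0,5): 5 bp
  [5,8): 3 bp
  [8,18): 10 bp
  [18,25): 7 bp
  [25,29): 4 bp
  [29,46): 17 bp
  [46,62): 16 bp
  [62,70): 8 bp
  [70,79): 9 bp
  [79,89): 10 bp
  [89,92): 3 bp
  [92,96): 4 bp
  [96,101): 5 bp
  [101,121): 20 bp
  [121,143): 22 bp
  [143,158): 15 bp
  [158,167): 9 bp
  [167,175): 8 bp
  [175,182): 7 bp
  [182,187): 5 bp
  [187,188): 1 bp

[1,3,3,4,4,5,5,5,7,7,8,8,9,9,10,10,15,16,17,20,22]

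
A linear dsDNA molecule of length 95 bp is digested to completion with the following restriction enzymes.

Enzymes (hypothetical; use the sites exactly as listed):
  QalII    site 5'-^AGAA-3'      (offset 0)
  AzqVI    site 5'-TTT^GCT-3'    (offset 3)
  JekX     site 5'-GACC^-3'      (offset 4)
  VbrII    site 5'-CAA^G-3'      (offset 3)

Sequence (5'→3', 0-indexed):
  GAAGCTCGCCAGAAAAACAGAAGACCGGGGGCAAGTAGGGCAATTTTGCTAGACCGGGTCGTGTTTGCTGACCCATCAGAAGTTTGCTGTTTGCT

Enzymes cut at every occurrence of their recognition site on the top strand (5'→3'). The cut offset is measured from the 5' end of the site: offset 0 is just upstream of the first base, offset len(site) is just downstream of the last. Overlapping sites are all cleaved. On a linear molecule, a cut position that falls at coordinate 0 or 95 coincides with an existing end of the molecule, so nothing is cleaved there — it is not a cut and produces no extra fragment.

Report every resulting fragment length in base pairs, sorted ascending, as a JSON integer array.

[3,4,7,7,8,8,8,8,8,10,11,13]

Site scan:
  QalII AGAA/0: at [10, 18, 77] ⇒ [10, 18, 77]
  AzqVI TTTGCT/3: at [44, 63, 82, 89] ⇒ [47, 66, 85, 92]
  JekX GACC/4: at [22, 51, 69] ⇒ [26, 55, 73]
  VbrII CAAG/3: at [31] ⇒ [34]

Pooled cuts: [10, 18, 26, 34, 47, 55, 66, 73, 77, 85, 92]

Fragment lengths:
  [0,10): 10 bp
  [10,18): 8 bp
  [18,26): 8 bp
  [26,34): 8 bp
  [34,47): 13 bp
  [47,55): 8 bp
  [55,66): 11 bp
  [66,73): 7 bp
  [73,77): 4 bp
  [77,85): 8 bp
  [85,92): 7 bp
  [92,95): 3 bp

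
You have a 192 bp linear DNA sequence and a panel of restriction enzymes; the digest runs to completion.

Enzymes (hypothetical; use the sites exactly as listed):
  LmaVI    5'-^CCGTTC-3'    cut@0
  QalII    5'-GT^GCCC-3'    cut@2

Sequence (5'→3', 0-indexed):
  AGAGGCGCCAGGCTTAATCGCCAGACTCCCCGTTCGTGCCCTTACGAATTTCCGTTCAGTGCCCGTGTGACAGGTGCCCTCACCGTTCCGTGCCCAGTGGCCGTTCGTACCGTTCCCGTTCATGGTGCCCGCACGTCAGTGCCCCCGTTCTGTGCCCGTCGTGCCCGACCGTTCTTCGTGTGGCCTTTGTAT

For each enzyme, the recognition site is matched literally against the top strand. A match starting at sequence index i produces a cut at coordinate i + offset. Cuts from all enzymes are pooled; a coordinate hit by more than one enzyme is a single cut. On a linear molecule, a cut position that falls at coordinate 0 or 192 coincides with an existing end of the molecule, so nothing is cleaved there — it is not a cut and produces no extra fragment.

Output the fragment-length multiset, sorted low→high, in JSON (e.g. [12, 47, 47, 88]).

Per-enzyme occurrences:
  LmaVI CCGTTC/0: at [29, 51, 82, 100, 109, 115, 144, 168] ⇒ [29, 51, 82, 100, 109, 115, 144, 168]
  QalII GTGCCC/2: at [35, 58, 73, 89, 124, 138, 151, 160] ⇒ [37, 60, 75, 91, 126, 140, 153, 162]

Pooled cuts: [29, 37, 51, 60, 75, 82, 91, 100, 109, 115, 126, 140, 144, 153, 162, 168]

Fragments:
  [0,29): 29 bp
  [29,37): 8 bp
  [37,51): 14 bp
  [51,60): 9 bp
  [60,75): 15 bp
  [75,82): 7 bp
  [82,91): 9 bp
  [91,100): 9 bp
  [100,109): 9 bp
  [109,115): 6 bp
  [115,126): 11 bp
  [126,140): 14 bp
  [140,144): 4 bp
  [144,153): 9 bp
  [153,162): 9 bp
  [162,168): 6 bp
  [168,192): 24 bp

[4,6,6,7,8,9,9,9,9,9,9,11,14,14,15,24,29]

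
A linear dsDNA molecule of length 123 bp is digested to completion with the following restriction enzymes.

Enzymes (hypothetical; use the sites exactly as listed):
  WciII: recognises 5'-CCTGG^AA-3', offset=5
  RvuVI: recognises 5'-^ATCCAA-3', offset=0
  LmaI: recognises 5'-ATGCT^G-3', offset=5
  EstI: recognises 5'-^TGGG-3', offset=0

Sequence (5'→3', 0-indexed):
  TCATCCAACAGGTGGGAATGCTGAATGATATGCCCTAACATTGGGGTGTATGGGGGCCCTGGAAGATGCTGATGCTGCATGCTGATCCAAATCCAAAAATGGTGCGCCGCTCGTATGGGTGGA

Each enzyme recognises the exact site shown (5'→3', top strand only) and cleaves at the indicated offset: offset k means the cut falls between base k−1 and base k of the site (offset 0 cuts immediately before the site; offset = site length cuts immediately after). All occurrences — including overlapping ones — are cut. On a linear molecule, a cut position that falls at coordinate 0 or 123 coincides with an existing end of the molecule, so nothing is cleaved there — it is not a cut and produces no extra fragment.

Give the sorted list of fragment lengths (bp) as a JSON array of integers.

Scan for sites:
  WciII CCTGGAA/5: at [57] ⇒ [62]
  RvuVI ATCCAA/0: at [2, 84, 90] ⇒ [2, 84, 90]
  LmaI ATGCTG/5: at [17, 65, 71, 78] ⇒ [22, 70, 76, 83]
  EstI TGGG/0: at [12, 41, 50, 115] ⇒ [12, 41, 50, 115]

All cut coordinates (distinct, sorted): [2, 12, 22, 41, 50, 62, 70, 76, 83, 84, 90, 115]

Fragments:
  [0,2): 2 bp
  [2,12): 10 bp
  [12,22): 10 bp
  [22,41): 19 bp
  [41,50): 9 bp
  [50,62): 12 bp
  [62,70): 8 bp
  [70,76): 6 bp
  [76,83): 7 bp
  [83,84): 1 bp
  [84,90): 6 bp
  [90,115): 25 bp
  [115,123): 8 bp

[1,2,6,6,7,8,8,9,10,10,12,19,25]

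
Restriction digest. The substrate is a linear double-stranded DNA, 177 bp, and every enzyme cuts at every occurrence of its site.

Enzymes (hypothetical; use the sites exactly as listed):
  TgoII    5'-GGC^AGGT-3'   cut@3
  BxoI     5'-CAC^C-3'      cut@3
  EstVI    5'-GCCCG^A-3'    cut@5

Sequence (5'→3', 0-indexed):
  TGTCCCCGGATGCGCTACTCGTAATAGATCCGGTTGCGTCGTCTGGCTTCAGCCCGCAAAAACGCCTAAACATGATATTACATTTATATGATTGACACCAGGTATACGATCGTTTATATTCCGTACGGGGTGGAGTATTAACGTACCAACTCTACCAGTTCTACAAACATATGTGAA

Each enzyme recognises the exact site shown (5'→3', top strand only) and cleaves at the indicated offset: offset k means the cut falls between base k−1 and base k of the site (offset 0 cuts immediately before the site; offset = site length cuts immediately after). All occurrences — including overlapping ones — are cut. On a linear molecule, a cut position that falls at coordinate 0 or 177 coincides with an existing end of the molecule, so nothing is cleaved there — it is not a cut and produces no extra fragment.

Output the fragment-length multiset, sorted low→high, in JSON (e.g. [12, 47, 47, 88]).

Scan for sites:
  TgoII (GGCAGGT, off=3): no sites
  BxoI CACC/3: at [95] ⇒ [98]
  EstVI (GCCCGA, off=5): no sites

All cut coordinates (distinct, sorted): [98]

Fragments:
  [0,98): 98 bp
  [98,177): 79 bp

[79,98]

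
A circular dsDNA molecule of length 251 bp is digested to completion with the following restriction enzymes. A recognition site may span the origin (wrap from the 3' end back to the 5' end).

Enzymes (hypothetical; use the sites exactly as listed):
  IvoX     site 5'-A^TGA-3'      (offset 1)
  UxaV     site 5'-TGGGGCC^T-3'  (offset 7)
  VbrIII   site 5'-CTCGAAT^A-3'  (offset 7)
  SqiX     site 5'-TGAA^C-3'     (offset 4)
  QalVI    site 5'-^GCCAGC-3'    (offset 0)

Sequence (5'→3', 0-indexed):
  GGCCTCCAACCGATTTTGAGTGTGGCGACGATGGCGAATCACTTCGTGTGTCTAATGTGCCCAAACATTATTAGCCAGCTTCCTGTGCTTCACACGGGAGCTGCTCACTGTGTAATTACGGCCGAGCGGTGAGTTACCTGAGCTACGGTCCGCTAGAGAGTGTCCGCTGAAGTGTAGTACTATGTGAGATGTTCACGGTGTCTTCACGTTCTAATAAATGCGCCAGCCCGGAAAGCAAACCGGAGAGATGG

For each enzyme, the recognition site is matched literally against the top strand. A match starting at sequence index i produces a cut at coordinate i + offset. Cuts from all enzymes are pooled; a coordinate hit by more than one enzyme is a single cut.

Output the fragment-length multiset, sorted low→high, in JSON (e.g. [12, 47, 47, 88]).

Per-enzyme occurrences:
  IvoX (ATGA, off=1): no sites
  UxaV TGGGGCCT/7: at [248] ⇒ [4]
  VbrIII (CTCGAATA, off=7): no sites
  SqiX (TGAAC, off=4): no sites
  QalVI GCCAGC/0: at [73, 221] ⇒ [73, 221]

Pooled cuts: [4, 73, 221]

Fragments:
  4→73: 69 bp
  73→221: 148 bp
  221→4 (wrap): 251-221+4 = 34 bp

[34,69,148]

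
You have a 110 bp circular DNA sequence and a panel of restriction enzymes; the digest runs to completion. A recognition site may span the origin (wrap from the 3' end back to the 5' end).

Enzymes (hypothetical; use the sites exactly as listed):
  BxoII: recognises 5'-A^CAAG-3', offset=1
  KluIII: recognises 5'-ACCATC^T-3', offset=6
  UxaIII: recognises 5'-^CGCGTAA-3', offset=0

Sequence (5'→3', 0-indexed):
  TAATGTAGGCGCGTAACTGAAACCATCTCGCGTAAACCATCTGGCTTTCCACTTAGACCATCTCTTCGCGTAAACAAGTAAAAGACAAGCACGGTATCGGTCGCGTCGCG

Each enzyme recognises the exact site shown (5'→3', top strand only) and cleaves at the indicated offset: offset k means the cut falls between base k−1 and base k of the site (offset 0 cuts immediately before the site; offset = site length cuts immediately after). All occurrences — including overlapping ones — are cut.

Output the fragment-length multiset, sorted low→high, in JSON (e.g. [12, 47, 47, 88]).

Site scan:
  BxoII (ACAAG, off=1): starts [73, 84] → cuts [74, 85]
  KluIII (ACCATCT, off=6): starts [21, 35, 56] → cuts [27, 41, 62]
  UxaIII (CGCGTAA, off=0): starts [9, 28, 66, 106] → cuts [9, 28, 66, 106]

All cut coordinates (distinct, sorted): [9, 27, 28, 41, 62, 66, 74, 85, 106]

Fragments:
  9→27: 18 bp
  27→28: 1 bp
  28→41: 13 bp
  41→62: 21 bp
  62→66: 4 bp
  66→74: 8 bp
  74→85: 11 bp
  85→106: 21 bp
  106→9 (wrap): 110-106+9 = 13 bp

[1,4,8,11,13,13,18,21,21]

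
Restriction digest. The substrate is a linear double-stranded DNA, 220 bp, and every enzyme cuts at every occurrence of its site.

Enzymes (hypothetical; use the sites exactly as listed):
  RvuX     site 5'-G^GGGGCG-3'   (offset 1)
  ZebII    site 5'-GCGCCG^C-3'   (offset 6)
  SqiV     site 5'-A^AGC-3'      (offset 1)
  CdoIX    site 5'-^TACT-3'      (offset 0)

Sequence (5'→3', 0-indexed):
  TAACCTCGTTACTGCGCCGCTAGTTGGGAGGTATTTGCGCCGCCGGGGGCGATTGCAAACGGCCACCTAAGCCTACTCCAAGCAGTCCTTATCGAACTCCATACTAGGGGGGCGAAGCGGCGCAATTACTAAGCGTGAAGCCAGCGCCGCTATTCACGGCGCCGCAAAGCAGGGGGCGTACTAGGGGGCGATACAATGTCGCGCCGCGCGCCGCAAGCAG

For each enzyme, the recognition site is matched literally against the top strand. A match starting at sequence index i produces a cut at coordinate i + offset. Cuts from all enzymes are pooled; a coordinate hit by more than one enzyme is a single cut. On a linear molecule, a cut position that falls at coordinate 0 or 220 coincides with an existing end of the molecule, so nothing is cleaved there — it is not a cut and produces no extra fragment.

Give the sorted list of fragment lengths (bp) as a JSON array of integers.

[2,3,3,4,5,5,5,6,6,7,7,7,7,7,9,10,11,11,15,21,22,23,24]

Per-enzyme occurrences:
  RvuX GGGGGCG/1: at [44, 107, 171, 183] ⇒ [45, 108, 172, 184]
  ZebII GCGCCGC/6: at [13, 36, 143, 158, 200, 207] ⇒ [19, 42, 149, 164, 206, 213]
  SqiV AAGC/1: at [68, 79, 114, 130, 137, 166, 214] ⇒ [69, 80, 115, 131, 138, 167, 215]
  CdoIX TACT/0: at [9, 73, 101, 126, 178] ⇒ [9, 73, 101, 126, 178]

Pooled cuts: [9, 19, 42, 45, 69, 73, 80, 101, 108, 115, 126, 131, 138, 149, 164, 167, 172, 178, 184, 206, 213, 215]

Fragments:
  [0,9): 9 bp
  [9,19): 10 bp
  [19,42): 23 bp
  [42,45): 3 bp
  [45,69): 24 bp
  [69,73): 4 bp
  [73,80): 7 bp
  [80,101): 21 bp
  [101,108): 7 bp
  [108,115): 7 bp
  [115,126): 11 bp
  [126,131): 5 bp
  [131,138): 7 bp
  [138,149): 11 bp
  [149,164): 15 bp
  [164,167): 3 bp
  [167,172): 5 bp
  [172,178): 6 bp
  [178,184): 6 bp
  [184,206): 22 bp
  [206,213): 7 bp
  [213,215): 2 bp
  [215,220): 5 bp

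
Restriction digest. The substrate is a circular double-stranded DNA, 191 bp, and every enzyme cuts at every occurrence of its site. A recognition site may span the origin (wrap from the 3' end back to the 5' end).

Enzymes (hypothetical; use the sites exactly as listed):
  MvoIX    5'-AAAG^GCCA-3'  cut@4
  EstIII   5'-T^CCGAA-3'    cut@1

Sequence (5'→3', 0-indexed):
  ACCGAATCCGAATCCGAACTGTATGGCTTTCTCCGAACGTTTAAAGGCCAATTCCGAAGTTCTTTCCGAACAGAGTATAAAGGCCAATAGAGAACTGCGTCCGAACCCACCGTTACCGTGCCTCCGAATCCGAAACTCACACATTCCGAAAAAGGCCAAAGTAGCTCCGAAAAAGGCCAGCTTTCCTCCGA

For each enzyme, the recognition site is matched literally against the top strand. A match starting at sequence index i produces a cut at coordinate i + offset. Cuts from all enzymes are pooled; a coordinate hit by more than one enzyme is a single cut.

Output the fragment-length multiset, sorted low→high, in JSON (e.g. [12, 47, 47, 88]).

Site scan:
  MvoIX (AAAGGCCA, off=4): starts [42, 78, 150, 171] → cuts [46, 82, 154, 175]
  EstIII (TCCGAA, off=1): starts [6, 12, 31, 52, 64, 99, 122, 128, 144, 165, 186] → cuts [7, 13, 32, 53, 65, 100, 123, 129, 145, 166, 187]

All cut coordinates (distinct, sorted): [7, 13, 32, 46, 53, 65, 82, 100, 123, 129, 145, 154, 166, 175, 187]

Fragment lengths:
  7→13: 6 bp
  13→32: 19 bp
  32→46: 14 bp
  46→53: 7 bp
  53→65: 12 bp
  65→82: 17 bp
  82→100: 18 bp
  100→123: 23 bp
  123→129: 6 bp
  129→145: 16 bp
  145→154: 9 bp
  154→166: 12 bp
  166→175: 9 bp
  175→187: 12 bp
  187→7 (wrap): 191-187+7 = 11 bp

[6,6,7,9,9,11,12,12,12,14,16,17,18,19,23]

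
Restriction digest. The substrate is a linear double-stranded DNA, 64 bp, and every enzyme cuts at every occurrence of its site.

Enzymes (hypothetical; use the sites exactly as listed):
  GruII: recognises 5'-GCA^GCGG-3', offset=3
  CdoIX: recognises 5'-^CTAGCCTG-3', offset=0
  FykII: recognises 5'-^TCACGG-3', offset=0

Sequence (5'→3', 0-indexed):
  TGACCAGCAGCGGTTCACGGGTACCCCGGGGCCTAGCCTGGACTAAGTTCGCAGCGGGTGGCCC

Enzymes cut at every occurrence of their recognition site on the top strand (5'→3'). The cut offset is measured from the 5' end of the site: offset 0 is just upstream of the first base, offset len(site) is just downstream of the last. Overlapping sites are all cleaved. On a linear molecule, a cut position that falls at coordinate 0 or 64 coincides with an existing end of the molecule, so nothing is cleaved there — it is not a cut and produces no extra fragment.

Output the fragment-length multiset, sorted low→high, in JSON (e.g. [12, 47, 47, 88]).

[5,9,11,18,21]

Per-enzyme occurrences:
  GruII (GCAGCGG, off=3): starts [6, 50] → cuts [9, 53]
  CdoIX (CTAGCCTG, off=0): starts [32] → cuts [32]
  FykII (TCACGG, off=0): starts [14] → cuts [14]

All cut coordinates (distinct, sorted): [9, 14, 32, 53]

Fragment lengths:
  [0,9): 9 bp
  [9,14): 5 bp
  [14,32): 18 bp
  [32,53): 21 bp
  [53,64): 11 bp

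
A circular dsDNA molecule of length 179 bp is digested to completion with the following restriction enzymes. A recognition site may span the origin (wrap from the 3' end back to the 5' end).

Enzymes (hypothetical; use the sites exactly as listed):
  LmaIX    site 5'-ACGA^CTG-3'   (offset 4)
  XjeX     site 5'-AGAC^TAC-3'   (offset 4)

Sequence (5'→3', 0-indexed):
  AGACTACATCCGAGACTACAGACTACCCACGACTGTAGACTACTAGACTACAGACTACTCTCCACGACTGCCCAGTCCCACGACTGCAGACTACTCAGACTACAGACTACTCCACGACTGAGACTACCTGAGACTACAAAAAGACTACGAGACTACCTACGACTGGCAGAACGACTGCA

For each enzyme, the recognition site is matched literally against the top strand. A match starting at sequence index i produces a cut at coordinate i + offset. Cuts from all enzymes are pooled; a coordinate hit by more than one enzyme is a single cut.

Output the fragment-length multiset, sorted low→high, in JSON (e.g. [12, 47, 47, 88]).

[7,7,7,7,8,8,8,8,9,9,9,9,10,10,11,12,12,12,16]

Scan for sites:
  LmaIX ACGACTG/4: at [28, 63, 79, 113, 158, 170] ⇒ [32, 67, 83, 117, 162, 174]
  XjeX AGACTAC/4: at [0, 12, 19, 36, 44, 51, 87, 96, 103, 120, 130, 141, 149] ⇒ [4, 16, 23, 40, 48, 55, 91, 100, 107, 124, 134, 145, 153]

Pooled cuts: [4, 16, 23, 32, 40, 48, 55, 67, 83, 91, 100, 107, 117, 124, 134, 145, 153, 162, 174]

Fragment lengths:
  4→16: 12 bp
  16→23: 7 bp
  23→32: 9 bp
  32→40: 8 bp
  40→48: 8 bp
  48→55: 7 bp
  55→67: 12 bp
  67→83: 16 bp
  83→91: 8 bp
  91→100: 9 bp
  100→107: 7 bp
  107→117: 10 bp
  117→124: 7 bp
  124→134: 10 bp
  134→145: 11 bp
  145→153: 8 bp
  153→162: 9 bp
  162→174: 12 bp
  174→4 (wrap): 179-174+4 = 9 bp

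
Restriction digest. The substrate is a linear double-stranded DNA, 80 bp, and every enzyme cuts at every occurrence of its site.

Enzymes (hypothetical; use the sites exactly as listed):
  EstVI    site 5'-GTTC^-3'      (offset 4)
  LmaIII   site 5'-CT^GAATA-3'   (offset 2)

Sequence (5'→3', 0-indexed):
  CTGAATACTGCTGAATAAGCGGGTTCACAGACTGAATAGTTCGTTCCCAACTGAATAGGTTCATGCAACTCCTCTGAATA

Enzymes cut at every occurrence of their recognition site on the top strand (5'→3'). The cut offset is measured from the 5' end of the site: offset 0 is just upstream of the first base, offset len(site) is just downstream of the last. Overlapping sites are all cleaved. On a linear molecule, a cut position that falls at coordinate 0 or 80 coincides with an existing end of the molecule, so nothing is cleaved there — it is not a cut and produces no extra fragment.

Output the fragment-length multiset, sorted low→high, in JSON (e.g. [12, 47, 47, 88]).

[2,4,5,6,7,9,10,10,13,14]

Scan for sites:
  EstVI GTTC/4: at [22, 38, 42, 58] ⇒ [26, 42, 46, 62]
  LmaIII CTGAATA/2: at [0, 10, 31, 50, 73] ⇒ [2, 12, 33, 52, 75]

Pooled cuts: [2, 12, 26, 33, 42, 46, 52, 62, 75]

Fragments:
  [0,2): 2 bp
  [2,12): 10 bp
  [12,26): 14 bp
  [26,33): 7 bp
  [33,42): 9 bp
  [42,46): 4 bp
  [46,52): 6 bp
  [52,62): 10 bp
  [62,75): 13 bp
  [75,80): 5 bp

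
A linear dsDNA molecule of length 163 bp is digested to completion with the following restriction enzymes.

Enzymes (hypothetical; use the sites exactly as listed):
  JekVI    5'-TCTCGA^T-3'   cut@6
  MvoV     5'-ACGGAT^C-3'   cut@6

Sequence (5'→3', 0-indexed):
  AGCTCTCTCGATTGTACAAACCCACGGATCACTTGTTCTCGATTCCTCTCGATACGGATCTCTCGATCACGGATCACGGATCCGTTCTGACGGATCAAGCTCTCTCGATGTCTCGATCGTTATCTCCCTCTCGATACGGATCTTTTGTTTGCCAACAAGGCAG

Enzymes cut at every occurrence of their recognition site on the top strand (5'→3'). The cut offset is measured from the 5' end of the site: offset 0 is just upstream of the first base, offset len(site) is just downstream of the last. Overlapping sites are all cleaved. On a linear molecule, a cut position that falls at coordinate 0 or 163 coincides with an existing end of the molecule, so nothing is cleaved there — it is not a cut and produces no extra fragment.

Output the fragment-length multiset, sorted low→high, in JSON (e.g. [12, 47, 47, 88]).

Scan for sites:
  JekVI (TCTCGAT, off=6): starts [5, 36, 46, 60, 102, 110, 128] → cuts [11, 42, 52, 66, 108, 116, 134]
  MvoV (ACGGATC, off=6): starts [23, 53, 68, 75, 89, 135] → cuts [29, 59, 74, 81, 95, 141]

Pooled cuts: [11, 29, 42, 52, 59, 66, 74, 81, 95, 108, 116, 134, 141]

Fragment lengths:
  [0,11): 11 bp
  [11,29): 18 bp
  [29,42): 13 bp
  [42,52): 10 bp
  [52,59): 7 bp
  [59,66): 7 bp
  [66,74): 8 bp
  [74,81): 7 bp
  [81,95): 14 bp
  [95,108): 13 bp
  [108,116): 8 bp
  [116,134): 18 bp
  [134,141): 7 bp
  [141,163): 22 bp

[7,7,7,7,8,8,10,11,13,13,14,18,18,22]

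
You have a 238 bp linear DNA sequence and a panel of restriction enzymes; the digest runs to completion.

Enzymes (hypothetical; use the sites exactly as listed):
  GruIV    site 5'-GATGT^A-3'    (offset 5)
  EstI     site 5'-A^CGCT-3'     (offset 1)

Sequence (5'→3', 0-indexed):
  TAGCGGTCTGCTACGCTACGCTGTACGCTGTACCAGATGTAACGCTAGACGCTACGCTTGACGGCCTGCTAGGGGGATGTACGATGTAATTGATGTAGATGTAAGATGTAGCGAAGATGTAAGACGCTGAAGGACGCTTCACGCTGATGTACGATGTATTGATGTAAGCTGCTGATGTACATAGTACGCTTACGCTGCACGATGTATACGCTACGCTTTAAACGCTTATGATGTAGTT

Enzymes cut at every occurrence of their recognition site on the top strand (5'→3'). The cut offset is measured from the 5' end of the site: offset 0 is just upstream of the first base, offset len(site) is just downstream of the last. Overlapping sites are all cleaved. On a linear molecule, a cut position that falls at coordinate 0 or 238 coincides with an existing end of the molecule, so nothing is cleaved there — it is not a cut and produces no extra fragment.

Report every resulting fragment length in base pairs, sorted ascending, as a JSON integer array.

Site scan:
  GruIV (GATGTA, off=5): starts [35, 75, 82, 91, 97, 104, 115, 145, 152, 160, 173, 200, 229] → cuts [40, 80, 87, 96, 102, 109, 120, 150, 157, 165, 178, 205, 234]
  EstI (ACGCT, off=1): starts [12, 17, 24, 41, 48, 53, 123, 133, 140, 185, 191, 207, 212, 221] → cuts [13, 18, 25, 42, 49, 54, 124, 134, 141, 186, 192, 208, 213, 222]

All cut coordinates (distinct, sorted): [13, 18, 25, 40, 42, 49, 54, 80, 87, 96, 102, 109, 120, 124, 134, 141, 150, 157, 165, 178, 186, 192, 205, 208, 213, 222, 234]

Fragment lengths:
  [0,13): 13 bp
  [13,18): 5 bp
  [18,25): 7 bp
  [25,40): 15 bp
  [40,42): 2 bp
  [42,49): 7 bp
  [49,54): 5 bp
  [54,80): 26 bp
  [80,87): 7 bp
  [87,96): 9 bp
  [96,102): 6 bp
  [102,109): 7 bp
  [109,120): 11 bp
  [120,124): 4 bp
  [124,134): 10 bp
  [134,141): 7 bp
  [141,150): 9 bp
  [150,157): 7 bp
  [157,165): 8 bp
  [165,178): 13 bp
  [178,186): 8 bp
  [186,192): 6 bp
  [192,205): 13 bp
  [205,208): 3 bp
  [208,213): 5 bp
  [213,222): 9 bp
  [222,234): 12 bp
  [234,238): 4 bp

[2,3,4,4,5,5,5,6,6,7,7,7,7,7,7,8,8,9,9,9,10,11,12,13,13,13,15,26]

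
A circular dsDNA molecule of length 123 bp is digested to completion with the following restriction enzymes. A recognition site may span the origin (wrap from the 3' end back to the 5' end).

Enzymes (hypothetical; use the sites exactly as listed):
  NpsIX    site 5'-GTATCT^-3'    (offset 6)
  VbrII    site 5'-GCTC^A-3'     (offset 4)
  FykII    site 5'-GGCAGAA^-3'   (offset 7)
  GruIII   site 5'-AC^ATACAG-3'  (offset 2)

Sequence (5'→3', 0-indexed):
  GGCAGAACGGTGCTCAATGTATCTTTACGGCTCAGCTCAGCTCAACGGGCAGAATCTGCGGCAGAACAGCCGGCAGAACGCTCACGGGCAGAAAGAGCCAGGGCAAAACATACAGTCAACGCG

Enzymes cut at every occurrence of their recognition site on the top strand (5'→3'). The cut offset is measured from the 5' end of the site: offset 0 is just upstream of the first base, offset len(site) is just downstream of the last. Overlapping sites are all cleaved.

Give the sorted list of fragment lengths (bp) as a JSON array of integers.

Scan for sites:
  NpsIX GTATCT/6: at [18] ⇒ [24]
  VbrII GCTCA/4: at [11, 29, 34, 39, 79] ⇒ [15, 33, 38, 43, 83]
  FykII GGCAGAA/7: at [0, 47, 59, 71, 86] ⇒ [7, 54, 66, 78, 93]
  GruIII ACATACAG/2: at [107] ⇒ [109]

All cut coordinates (distinct, sorted): [7, 15, 24, 33, 38, 43, 54, 66, 78, 83, 93, 109]

Fragments:
  7→15: 8 bp
  15→24: 9 bp
  24→33: 9 bp
  33→38: 5 bp
  38→43: 5 bp
  43→54: 11 bp
  54→66: 12 bp
  66→78: 12 bp
  78→83: 5 bp
  83→93: 10 bp
  93→109: 16 bp
  109→7 (wrap): 123-109+7 = 21 bp

[5,5,5,8,9,9,10,11,12,12,16,21]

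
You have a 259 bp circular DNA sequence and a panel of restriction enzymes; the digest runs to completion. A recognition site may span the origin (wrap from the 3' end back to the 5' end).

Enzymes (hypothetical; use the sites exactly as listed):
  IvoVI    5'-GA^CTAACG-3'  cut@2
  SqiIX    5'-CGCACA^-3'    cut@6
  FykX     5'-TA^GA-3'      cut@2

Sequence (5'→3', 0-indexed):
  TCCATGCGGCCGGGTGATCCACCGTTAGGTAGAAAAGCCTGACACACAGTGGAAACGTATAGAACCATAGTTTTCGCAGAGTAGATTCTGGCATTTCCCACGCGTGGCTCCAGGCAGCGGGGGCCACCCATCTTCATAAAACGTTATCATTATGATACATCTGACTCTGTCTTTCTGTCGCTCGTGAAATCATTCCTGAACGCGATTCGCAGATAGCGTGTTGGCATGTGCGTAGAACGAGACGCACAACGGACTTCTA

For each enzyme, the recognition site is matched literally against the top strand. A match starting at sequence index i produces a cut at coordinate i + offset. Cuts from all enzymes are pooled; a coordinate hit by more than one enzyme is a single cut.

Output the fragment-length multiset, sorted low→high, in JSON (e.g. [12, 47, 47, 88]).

Per-enzyme occurrences:
  IvoVI (GACTAACG, off=2): no sites
  SqiIX CGCACA/6: at [242] ⇒ [248]
  FykX TAGA/2: at [29, 59, 81, 232] ⇒ [31, 61, 83, 234]

All cut coordinates (distinct, sorted): [31, 61, 83, 234, 248]

Fragments:
  31→61: 30 bp
  61→83: 22 bp
  83→234: 151 bp
  234→248: 14 bp
  248→31 (wrap): 259-248+31 = 42 bp

[14,22,30,42,151]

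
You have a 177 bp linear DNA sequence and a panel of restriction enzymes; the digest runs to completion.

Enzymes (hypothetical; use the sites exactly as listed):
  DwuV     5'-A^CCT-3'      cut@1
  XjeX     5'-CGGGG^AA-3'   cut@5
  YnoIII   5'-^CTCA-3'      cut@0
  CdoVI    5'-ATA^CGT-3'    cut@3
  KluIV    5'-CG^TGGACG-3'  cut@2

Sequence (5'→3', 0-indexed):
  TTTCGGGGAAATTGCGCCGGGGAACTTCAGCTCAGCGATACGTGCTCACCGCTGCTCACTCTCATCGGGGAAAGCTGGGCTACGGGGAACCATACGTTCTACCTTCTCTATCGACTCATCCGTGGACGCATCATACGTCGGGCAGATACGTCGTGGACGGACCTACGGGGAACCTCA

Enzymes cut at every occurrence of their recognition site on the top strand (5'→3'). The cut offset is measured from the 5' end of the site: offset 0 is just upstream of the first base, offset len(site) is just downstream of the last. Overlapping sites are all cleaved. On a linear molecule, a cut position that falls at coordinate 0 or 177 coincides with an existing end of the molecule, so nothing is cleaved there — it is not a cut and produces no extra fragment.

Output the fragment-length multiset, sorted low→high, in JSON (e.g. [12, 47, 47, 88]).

[1,2,4,4,5,6,7,7,8,8,8,8,9,10,10,10,13,13,13,14,17]

Site scan:
  DwuV (ACCT, off=1): starts [100, 160, 171] → cuts [101, 161, 172]
  XjeX (CGGGGAA, off=5): starts [3, 17, 65, 82, 165] → cuts [8, 22, 70, 87, 170]
  YnoIII (CTCA, off=0): starts [30, 44, 54, 60, 114, 173] → cuts [30, 44, 54, 60, 114, 173]
  CdoVI (ATACGT, off=3): starts [37, 91, 132, 145] → cuts [40, 94, 135, 148]
  KluIV (CGTGGACG, off=2): starts [120, 151] → cuts [122, 153]

Pooled cuts: [8, 22, 30, 40, 44, 54, 60, 70, 87, 94, 101, 114, 122, 135, 148, 153, 161, 170, 172, 173]

Fragments:
  [0,8): 8 bp
  [8,22): 14 bp
  [22,30): 8 bp
  [30,40): 10 bp
  [40,44): 4 bp
  [44,54): 10 bp
  [54,60): 6 bp
  [60,70): 10 bp
  [70,87): 17 bp
  [87,94): 7 bp
  [94,101): 7 bp
  [101,114): 13 bp
  [114,122): 8 bp
  [122,135): 13 bp
  [135,148): 13 bp
  [148,153): 5 bp
  [153,161): 8 bp
  [161,170): 9 bp
  [170,172): 2 bp
  [172,173): 1 bp
  [173,177): 4 bp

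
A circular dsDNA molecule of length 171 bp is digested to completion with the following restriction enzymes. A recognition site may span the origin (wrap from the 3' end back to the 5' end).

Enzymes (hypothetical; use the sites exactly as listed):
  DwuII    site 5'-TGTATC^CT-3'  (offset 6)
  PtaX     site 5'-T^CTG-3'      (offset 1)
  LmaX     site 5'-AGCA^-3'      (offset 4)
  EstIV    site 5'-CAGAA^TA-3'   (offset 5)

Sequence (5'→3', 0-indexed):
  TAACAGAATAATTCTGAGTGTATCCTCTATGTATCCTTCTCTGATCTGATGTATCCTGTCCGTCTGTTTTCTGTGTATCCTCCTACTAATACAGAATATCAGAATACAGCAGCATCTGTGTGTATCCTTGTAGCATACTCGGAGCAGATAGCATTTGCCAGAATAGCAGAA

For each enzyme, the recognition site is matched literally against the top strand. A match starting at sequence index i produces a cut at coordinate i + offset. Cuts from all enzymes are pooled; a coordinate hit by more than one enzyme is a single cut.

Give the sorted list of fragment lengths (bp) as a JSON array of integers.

Site scan:
  DwuII (TGTATCCT, off=6): starts [18, 29, 49, 73, 120] → cuts [24, 35, 55, 79, 126]
  PtaX (TCTG, off=1): starts [12, 39, 44, 62, 69, 114] → cuts [13, 40, 45, 63, 70, 115]
  LmaX (AGCA, off=4): starts [107, 110, 131, 142, 149, 164] → cuts [111, 114, 135, 146, 153, 168]
  EstIV (CAGAATA, off=5): starts [3, 91, 99, 158, 166] → cuts [0, 8, 96, 104, 163]

All cut coordinates (distinct, sorted): [0, 8, 13, 24, 35, 40, 45, 55, 63, 70, 79, 96, 104, 111, 114, 115, 126, 135, 146, 153, 163, 168]

Fragment lengths:
  0→8: 8 bp
  8→13: 5 bp
  13→24: 11 bp
  24→35: 11 bp
  35→40: 5 bp
  40→45: 5 bp
  45→55: 10 bp
  55→63: 8 bp
  63→70: 7 bp
  70→79: 9 bp
  79→96: 17 bp
  96→104: 8 bp
  104→111: 7 bp
  111→114: 3 bp
  114→115: 1 bp
  115→126: 11 bp
  126→135: 9 bp
  135→146: 11 bp
  146→153: 7 bp
  153→163: 10 bp
  163→168: 5 bp
  168→0 (wrap): 171-168+0 = 3 bp

[1,3,3,5,5,5,5,7,7,7,8,8,8,9,9,10,10,11,11,11,11,17]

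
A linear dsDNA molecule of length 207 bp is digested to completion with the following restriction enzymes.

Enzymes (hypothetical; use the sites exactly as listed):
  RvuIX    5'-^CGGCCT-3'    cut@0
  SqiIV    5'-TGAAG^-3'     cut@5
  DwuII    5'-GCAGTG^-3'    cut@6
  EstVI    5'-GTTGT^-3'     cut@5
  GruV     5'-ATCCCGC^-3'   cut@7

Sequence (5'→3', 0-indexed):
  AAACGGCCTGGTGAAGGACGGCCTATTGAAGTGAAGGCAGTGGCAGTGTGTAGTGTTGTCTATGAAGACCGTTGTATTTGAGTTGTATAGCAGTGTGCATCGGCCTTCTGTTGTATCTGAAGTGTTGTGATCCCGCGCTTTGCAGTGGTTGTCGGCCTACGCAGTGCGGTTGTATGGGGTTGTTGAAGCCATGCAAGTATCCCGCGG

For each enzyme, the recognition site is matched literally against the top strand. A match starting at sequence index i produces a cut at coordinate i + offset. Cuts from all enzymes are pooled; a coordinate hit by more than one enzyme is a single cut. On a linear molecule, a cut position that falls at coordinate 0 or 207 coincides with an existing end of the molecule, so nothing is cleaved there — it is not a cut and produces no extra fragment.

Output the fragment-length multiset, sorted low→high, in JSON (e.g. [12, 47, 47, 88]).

Scan for sites:
  RvuIX (CGGCCT, off=0): starts [3, 18, 100, 152] → cuts [3, 18, 100, 152]
  SqiIV (TGAAG, off=5): starts [11, 26, 31, 62, 117, 183] → cuts [16, 31, 36, 67, 122, 188]
  DwuII (GCAGTG, off=6): starts [36, 42, 89, 141, 160] → cuts [42, 48, 95, 147, 166]
  EstVI (GTTGT, off=5): starts [54, 70, 81, 109, 123, 147, 168, 178] → cuts [59, 75, 86, 114, 128, 152, 173, 183]
  GruV (ATCCCGC, off=7): starts [129, 198] → cuts [136, 205]

All cut coordinates (distinct, sorted): [3, 16, 18, 31, 36, 42, 48, 59, 67, 75, 86, 95, 100, 114, 122, 128, 136, 147, 152, 166, 173, 183, 188, 205]

Fragment lengths:
  [0,3): 3 bp
  [3,16): 13 bp
  [16,18): 2 bp
  [18,31): 13 bp
  [31,36): 5 bp
  [36,42): 6 bp
  [42,48): 6 bp
  [48,59): 11 bp
  [59,67): 8 bp
  [67,75): 8 bp
  [75,86): 11 bp
  [86,95): 9 bp
  [95,100): 5 bp
  [100,114): 14 bp
  [114,122): 8 bp
  [122,128): 6 bp
  [128,136): 8 bp
  [136,147): 11 bp
  [147,152): 5 bp
  [152,166): 14 bp
  [166,173): 7 bp
  [173,183): 10 bp
  [183,188): 5 bp
  [188,205): 17 bp
  [205,207): 2 bp

[2,2,3,5,5,5,5,6,6,6,7,8,8,8,8,9,10,11,11,11,13,13,14,14,17]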